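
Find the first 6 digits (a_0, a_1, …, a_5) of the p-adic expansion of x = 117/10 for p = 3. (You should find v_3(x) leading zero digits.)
(a_0, …, a_5) = (0, 0, 1, 1, 0, 2)

v_3(117/10) = 2, so a_0 = ... = a_1 = 0. Factor out: x = 3^2 · u with u = 13/10 a unit in ℤ_3. Expand u iteratively via a_{v+i} = u_i mod 3, u_{i+1} = (u_i − a_{v+i})/3:
  u_0 = 13/10;  a_2 = 1;  u_1 = (u_0 − 1)/3 = 1/10
  u_1 = 1/10;  a_3 = 1;  u_2 = (u_1 − 1)/3 = -3/10
  u_2 = -3/10;  a_4 = 0;  u_3 = (u_2 − 0)/3 = -1/10
  u_3 = -1/10;  a_5 = 2;  u_4 = (u_3 − 2)/3 = -7/10
Digits: (0, 0, 1, 1, 0, 2).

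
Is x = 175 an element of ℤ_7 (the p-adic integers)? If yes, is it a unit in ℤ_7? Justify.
x ∈ ℤ_7 but not a unit; v_7(x) = 1 > 0

ℤ_7 = {x ∈ ℚ_7 : v_7(x) ≥ 0} and ℤ_7^× = {x ∈ ℤ_7 : v_7(x) = 0}. Here v_7(175) = v_7(num) − v_7(den) = 1; compare against these criteria.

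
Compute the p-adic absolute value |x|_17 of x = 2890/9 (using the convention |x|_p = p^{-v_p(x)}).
|2890/9|_17 = 1/289

Step 1 — compute v_17(x) by factoring powers of 17 out of the numerator and denominator: v_17(2890/9) = 2. Step 2 — apply |x|_p = p^{-v_p(x)} = 17^{-2} = 1/289.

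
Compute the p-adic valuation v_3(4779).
v_3(4779) = 4

v_3(n) is the largest exponent k such that 3^k divides n. Factor out: 4779 = 3^4 · 59. (Sign doesn't affect v_p.) So v_3(4779) = 4.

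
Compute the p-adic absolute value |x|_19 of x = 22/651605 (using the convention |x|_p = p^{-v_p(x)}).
|22/651605|_19 = 130321

Step 1 — compute v_19(x) by factoring powers of 19 out of the numerator and denominator: v_19(22/651605) = -4. Step 2 — apply |x|_p = p^{-v_p(x)} = 19^{4} = 130321.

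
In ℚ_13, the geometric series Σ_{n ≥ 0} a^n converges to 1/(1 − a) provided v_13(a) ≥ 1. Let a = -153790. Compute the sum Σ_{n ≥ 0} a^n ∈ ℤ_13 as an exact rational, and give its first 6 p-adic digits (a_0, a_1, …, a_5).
Σ a^n = 1/(1 − a) = 1/153791;  first 6 digits = (1, 0, 0, 8, 7, 12)

v_13(a) = 3 ≥ 1, so the series converges in ℤ_13 to 1/(1 − a) = 1/(1 − (-153790)) = 1/153791. Expand this rational in ℤ_13: compute digits iteratively via d_i = x_i mod 13, x_{i+1} = (x_i − d_i)/13. The first 6 digits are (1, 0, 0, 8, 7, 12).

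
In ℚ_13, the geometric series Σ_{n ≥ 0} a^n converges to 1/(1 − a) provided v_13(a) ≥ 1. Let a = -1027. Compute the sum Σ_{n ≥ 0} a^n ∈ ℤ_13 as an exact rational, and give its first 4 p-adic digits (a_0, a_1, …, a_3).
Σ a^n = 1/(1 − a) = 1/1028;  first 4 digits = (1, 12, 7, 10)

v_13(a) = 1 ≥ 1, so the series converges in ℤ_13 to 1/(1 − a) = 1/(1 − (-1027)) = 1/1028. Expand this rational in ℤ_13: compute digits iteratively via d_i = x_i mod 13, x_{i+1} = (x_i − d_i)/13. The first 4 digits are (1, 12, 7, 10).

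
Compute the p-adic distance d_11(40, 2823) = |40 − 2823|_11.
d_11(40, 2823) = 1/121

Step 1 — x − y = 40 − 2823 = -2783. Step 2 — v_11(-2783) = 2 (factor: -2783 = −(11^2 · 23); the sign does not affect v_p). Step 3 — |x − y|_11 = 11^{-2} = 1/121.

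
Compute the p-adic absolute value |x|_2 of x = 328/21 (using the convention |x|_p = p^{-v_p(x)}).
|328/21|_2 = 1/8

Step 1 — compute v_2(x) by factoring powers of 2 out of the numerator and denominator: v_2(328/21) = 3. Step 2 — apply |x|_p = p^{-v_p(x)} = 2^{-3} = 1/8.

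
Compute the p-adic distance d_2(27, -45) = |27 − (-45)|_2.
d_2(27, -45) = 1/8

Step 1 — x − y = 27 − (-45) = 72. Step 2 — v_2(72) = 3 (factor: 72 = (2^3 · 9); the sign does not affect v_p). Step 3 — |x − y|_2 = 2^{-3} = 1/8.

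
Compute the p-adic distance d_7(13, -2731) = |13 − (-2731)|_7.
d_7(13, -2731) = 1/343

Step 1 — x − y = 13 − (-2731) = 2744. Step 2 — v_7(2744) = 3 (factor: 2744 = (7^3 · 8); the sign does not affect v_p). Step 3 — |x − y|_7 = 7^{-3} = 1/343.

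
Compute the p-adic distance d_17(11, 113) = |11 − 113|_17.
d_17(11, 113) = 1/17

Step 1 — x − y = 11 − 113 = -102. Step 2 — v_17(-102) = 1 (factor: -102 = −(17^1 · 6); the sign does not affect v_p). Step 3 — |x − y|_17 = 17^{-1} = 1/17.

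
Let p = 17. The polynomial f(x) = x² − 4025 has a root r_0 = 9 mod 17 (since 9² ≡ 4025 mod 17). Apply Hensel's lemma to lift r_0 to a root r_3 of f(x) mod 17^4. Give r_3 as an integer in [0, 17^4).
r_3 = 49326 (mod 83521)

Hensel's recurrence: r_{i+1} = r_i − f(r_i)·(f′(r_i))^{-1} mod 17^{i+2}, with f′(x) = 2x. Iterate:
  r_0 = 9 (mod 17)
  r_1 = 196 (mod 289)
  r_2 = 196 (mod 4913)
  r_3 = 49326 (mod 83521)
Final: r_3 = 49326, and one checks f(r_3) ≡ 0 mod 17^4.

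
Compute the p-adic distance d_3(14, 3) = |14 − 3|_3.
d_3(14, 3) = 1

Step 1 — x − y = 14 − 3 = 11. Step 2 — v_3(11) = 0 (factor: 11 = (3^0 · 11); the sign does not affect v_p). Step 3 — |x − y|_3 = 3^{0} = 1.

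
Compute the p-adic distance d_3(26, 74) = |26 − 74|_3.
d_3(26, 74) = 1/3

Step 1 — x − y = 26 − 74 = -48. Step 2 — v_3(-48) = 1 (factor: -48 = −(3^1 · 16); the sign does not affect v_p). Step 3 — |x − y|_3 = 3^{-1} = 1/3.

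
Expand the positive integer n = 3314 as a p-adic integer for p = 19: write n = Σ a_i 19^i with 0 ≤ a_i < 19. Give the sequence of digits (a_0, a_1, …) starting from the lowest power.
(a_0, a_1, …) = (8, 3, 9)

Repeated division by 19 gives the digits low-to-high: 3314 = 8 + 3·19^1 + 9·19^2. Digit sequence: (8, 3, 9).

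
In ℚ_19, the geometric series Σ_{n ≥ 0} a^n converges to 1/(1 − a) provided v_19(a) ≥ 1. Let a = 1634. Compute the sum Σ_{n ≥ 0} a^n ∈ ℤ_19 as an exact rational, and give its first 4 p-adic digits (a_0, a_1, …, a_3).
Σ a^n = 1/(1 − a) = -1/1633;  first 4 digits = (1, 10, 9, 2)

v_19(a) = 1 ≥ 1, so the series converges in ℤ_19 to 1/(1 − a) = 1/(1 − 1634) = -1/1633. Expand this rational in ℤ_19: compute digits iteratively via d_i = x_i mod 19, x_{i+1} = (x_i − d_i)/19. The first 4 digits are (1, 10, 9, 2).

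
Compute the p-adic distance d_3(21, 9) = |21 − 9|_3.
d_3(21, 9) = 1/3

Step 1 — x − y = 21 − 9 = 12. Step 2 — v_3(12) = 1 (factor: 12 = (3^1 · 4); the sign does not affect v_p). Step 3 — |x − y|_3 = 3^{-1} = 1/3.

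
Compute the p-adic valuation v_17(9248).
v_17(9248) = 2

v_17(n) is the largest exponent k such that 17^k divides n. Factor out: 9248 = 17^2 · 32. (Sign doesn't affect v_p.) So v_17(9248) = 2.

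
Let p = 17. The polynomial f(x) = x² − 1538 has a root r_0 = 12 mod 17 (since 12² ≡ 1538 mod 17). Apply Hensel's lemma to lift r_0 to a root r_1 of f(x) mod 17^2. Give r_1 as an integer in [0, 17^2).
r_1 = 46 (mod 289)

Hensel's recurrence: r_{i+1} = r_i − f(r_i)·(f′(r_i))^{-1} mod 17^{i+2}, with f′(x) = 2x. Iterate:
  r_0 = 12 (mod 17)
  r_1 = 46 (mod 289)
Final: r_1 = 46, and one checks f(r_1) ≡ 0 mod 17^2.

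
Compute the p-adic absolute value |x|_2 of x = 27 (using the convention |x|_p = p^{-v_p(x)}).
|27|_2 = 1

Step 1 — compute v_2(x) by factoring powers of 2 out of the numerator and denominator: v_2(27) = 0. Step 2 — apply |x|_p = p^{-v_p(x)} = 2^{0} = 1.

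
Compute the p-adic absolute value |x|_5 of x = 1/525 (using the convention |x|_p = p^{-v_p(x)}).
|1/525|_5 = 25

Step 1 — compute v_5(x) by factoring powers of 5 out of the numerator and denominator: v_5(1/525) = -2. Step 2 — apply |x|_p = p^{-v_p(x)} = 5^{2} = 25.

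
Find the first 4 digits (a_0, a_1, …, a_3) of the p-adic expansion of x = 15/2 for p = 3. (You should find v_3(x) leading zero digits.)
(a_0, …, a_3) = (0, 1, 2, 1)

v_3(15/2) = 1, so a_0 = ... = a_0 = 0. Factor out: x = 3^1 · u with u = 5/2 a unit in ℤ_3. Expand u iteratively via a_{v+i} = u_i mod 3, u_{i+1} = (u_i − a_{v+i})/3:
  u_0 = 5/2;  a_1 = 1;  u_1 = (u_0 − 1)/3 = 1/2
  u_1 = 1/2;  a_2 = 2;  u_2 = (u_1 − 2)/3 = -1/2
  u_2 = -1/2;  a_3 = 1;  u_3 = (u_2 − 1)/3 = -1/2
Digits: (0, 1, 2, 1).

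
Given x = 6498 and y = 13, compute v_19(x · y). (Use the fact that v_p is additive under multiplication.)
v_19(84474) = 2

v_p(x) = 2 (factor: 6498 = 19^2 · 18); v_p(y) = 0 (factor: 13 = 19^0 · 13). Additivity: v_p(xy) = v_p(x) + v_p(y) = 2 + 0 = 2. (Direct check: xy = 84474 = 19^2 · (234).)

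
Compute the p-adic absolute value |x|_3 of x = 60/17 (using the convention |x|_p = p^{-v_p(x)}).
|60/17|_3 = 1/3

Step 1 — compute v_3(x) by factoring powers of 3 out of the numerator and denominator: v_3(60/17) = 1. Step 2 — apply |x|_p = p^{-v_p(x)} = 3^{-1} = 1/3.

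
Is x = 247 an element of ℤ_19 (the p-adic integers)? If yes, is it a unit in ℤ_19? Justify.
x ∈ ℤ_19 but not a unit; v_19(x) = 1 > 0

ℤ_19 = {x ∈ ℚ_19 : v_19(x) ≥ 0} and ℤ_19^× = {x ∈ ℤ_19 : v_19(x) = 0}. Here v_19(247) = v_19(num) − v_19(den) = 1; compare against these criteria.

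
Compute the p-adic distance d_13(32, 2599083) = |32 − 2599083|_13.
d_13(32, 2599083) = 1/371293

Step 1 — x − y = 32 − 2599083 = -2599051. Step 2 — v_13(-2599051) = 5 (factor: -2599051 = −(13^5 · 7); the sign does not affect v_p). Step 3 — |x − y|_13 = 13^{-5} = 1/371293.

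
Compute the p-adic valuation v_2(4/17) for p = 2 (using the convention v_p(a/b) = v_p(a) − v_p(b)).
v_2(4/17) = 2

Factor powers of 2 from the numerator and denominator of the reduced fraction: 4 = 2^2 · 1 and 17 = 2^0 · 17. Apply v_p(a/b) = v_p(a) − v_p(b): v_2(4/17) = 2 − 0 = 2.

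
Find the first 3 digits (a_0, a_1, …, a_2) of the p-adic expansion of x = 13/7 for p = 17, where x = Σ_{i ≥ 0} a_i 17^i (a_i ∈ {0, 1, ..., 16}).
(a_0, …, a_2) = (14, 9, 14)

v_17(13/7) = 0 (numerator and denominator both coprime to 17), so x ∈ ℤ_17^×. Compute digits iteratively via a_i = x_i mod 17, x_{i+1} = (x_i − a_i)/17, with x_0 = x:
  x_0 = 13/7;  a_0 = 14;  x_1 = (x_0 − 14)/17 = -5/7
  x_1 = -5/7;  a_1 = 9;  x_2 = (x_1 − 9)/17 = -4/7
  x_2 = -4/7;  a_2 = 14;  x_3 = (x_2 − 14)/17 = -6/7
Digits: (14, 9, 14).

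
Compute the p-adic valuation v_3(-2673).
v_3(-2673) = 5

v_3(n) is the largest exponent k such that 3^k divides n. Factor out: -2673 = -3^5 · 11. (Sign doesn't affect v_p.) So v_3(-2673) = 5.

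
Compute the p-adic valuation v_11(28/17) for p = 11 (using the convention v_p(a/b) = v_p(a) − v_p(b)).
v_11(28/17) = 0

Factor powers of 11 from the numerator and denominator of the reduced fraction: 28 = 11^0 · 28 and 17 = 11^0 · 17. Apply v_p(a/b) = v_p(a) − v_p(b): v_11(28/17) = 0 − 0 = 0.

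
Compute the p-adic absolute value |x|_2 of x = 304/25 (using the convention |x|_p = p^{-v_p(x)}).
|304/25|_2 = 1/16

Step 1 — compute v_2(x) by factoring powers of 2 out of the numerator and denominator: v_2(304/25) = 4. Step 2 — apply |x|_p = p^{-v_p(x)} = 2^{-4} = 1/16.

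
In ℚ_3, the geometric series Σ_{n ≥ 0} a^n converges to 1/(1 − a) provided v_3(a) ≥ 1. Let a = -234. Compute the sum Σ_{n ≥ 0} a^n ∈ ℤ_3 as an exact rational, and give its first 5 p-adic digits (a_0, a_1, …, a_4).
Σ a^n = 1/(1 − a) = 1/235;  first 5 digits = (1, 0, 1, 0, 1)

v_3(a) = 2 ≥ 1, so the series converges in ℤ_3 to 1/(1 − a) = 1/(1 − (-234)) = 1/235. Expand this rational in ℤ_3: compute digits iteratively via d_i = x_i mod 3, x_{i+1} = (x_i − d_i)/3. The first 5 digits are (1, 0, 1, 0, 1).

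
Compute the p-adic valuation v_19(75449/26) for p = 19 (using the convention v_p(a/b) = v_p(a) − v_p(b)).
v_19(75449/26) = 3

Factor powers of 19 from the numerator and denominator of the reduced fraction: 75449 = 19^3 · 11 and 26 = 19^0 · 26. Apply v_p(a/b) = v_p(a) − v_p(b): v_19(75449/26) = 3 − 0 = 3.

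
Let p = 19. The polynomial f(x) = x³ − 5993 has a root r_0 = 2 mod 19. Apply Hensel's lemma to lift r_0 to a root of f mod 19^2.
r_1 = 230 (mod 361)

Hensel: r_{i+1} = r_i − f(r_i)/f′(r_i) mod 19^{i+2}, where f′(x) = 3x². Iterate:
  r_0 = 2 (mod 19)
  r_1 = 230 (mod 361)
Final: r = 230 with f(r) ≡ 0 mod 19^2.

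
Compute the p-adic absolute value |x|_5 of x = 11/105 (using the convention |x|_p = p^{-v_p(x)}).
|11/105|_5 = 5

Step 1 — compute v_5(x) by factoring powers of 5 out of the numerator and denominator: v_5(11/105) = -1. Step 2 — apply |x|_p = p^{-v_p(x)} = 5^{1} = 5.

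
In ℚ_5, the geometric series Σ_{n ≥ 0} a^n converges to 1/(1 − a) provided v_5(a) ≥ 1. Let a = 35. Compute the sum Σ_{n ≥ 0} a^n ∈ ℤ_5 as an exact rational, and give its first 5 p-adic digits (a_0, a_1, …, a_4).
Σ a^n = 1/(1 − a) = -1/34;  first 5 digits = (1, 2, 0, 3, 1)

v_5(a) = 1 ≥ 1, so the series converges in ℤ_5 to 1/(1 − a) = 1/(1 − 35) = -1/34. Expand this rational in ℤ_5: compute digits iteratively via d_i = x_i mod 5, x_{i+1} = (x_i − d_i)/5. The first 5 digits are (1, 2, 0, 3, 1).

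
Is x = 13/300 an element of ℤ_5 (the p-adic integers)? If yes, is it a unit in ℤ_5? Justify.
x ∉ ℤ_5 (v_5(x) = -2 < 0)

ℤ_5 = {x ∈ ℚ_5 : v_5(x) ≥ 0} and ℤ_5^× = {x ∈ ℤ_5 : v_5(x) = 0}. Here v_5(13/300) = v_5(num) − v_5(den) = -2; compare against these criteria.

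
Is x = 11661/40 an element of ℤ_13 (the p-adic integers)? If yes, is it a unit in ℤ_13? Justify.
x ∈ ℤ_13 but not a unit; v_13(x) = 2 > 0

ℤ_13 = {x ∈ ℚ_13 : v_13(x) ≥ 0} and ℤ_13^× = {x ∈ ℤ_13 : v_13(x) = 0}. Here v_13(11661/40) = v_13(num) − v_13(den) = 2; compare against these criteria.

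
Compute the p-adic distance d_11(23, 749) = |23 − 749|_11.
d_11(23, 749) = 1/121

Step 1 — x − y = 23 − 749 = -726. Step 2 — v_11(-726) = 2 (factor: -726 = −(11^2 · 6); the sign does not affect v_p). Step 3 — |x − y|_11 = 11^{-2} = 1/121.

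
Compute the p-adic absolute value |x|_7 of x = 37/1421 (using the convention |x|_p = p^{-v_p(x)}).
|37/1421|_7 = 49

Step 1 — compute v_7(x) by factoring powers of 7 out of the numerator and denominator: v_7(37/1421) = -2. Step 2 — apply |x|_p = p^{-v_p(x)} = 7^{2} = 49.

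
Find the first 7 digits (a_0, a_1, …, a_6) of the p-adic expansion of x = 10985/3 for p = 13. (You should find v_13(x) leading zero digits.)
(a_0, …, a_6) = (0, 0, 0, 6, 4, 4, 4)

v_13(10985/3) = 3, so a_0 = ... = a_2 = 0. Factor out: x = 13^3 · u with u = 5/3 a unit in ℤ_13. Expand u iteratively via a_{v+i} = u_i mod 13, u_{i+1} = (u_i − a_{v+i})/13:
  u_0 = 5/3;  a_3 = 6;  u_1 = (u_0 − 6)/13 = -1/3
  u_1 = -1/3;  a_4 = 4;  u_2 = (u_1 − 4)/13 = -1/3
  u_2 = -1/3;  a_5 = 4;  u_3 = (u_2 − 4)/13 = -1/3
  u_3 = -1/3;  a_6 = 4;  u_4 = (u_3 − 4)/13 = -1/3
Digits: (0, 0, 0, 6, 4, 4, 4).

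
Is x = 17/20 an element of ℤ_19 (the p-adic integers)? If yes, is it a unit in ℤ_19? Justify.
x ∈ ℤ_19^× (unit); v_19(x) = 0

ℤ_19 = {x ∈ ℚ_19 : v_19(x) ≥ 0} and ℤ_19^× = {x ∈ ℤ_19 : v_19(x) = 0}. Here v_19(17/20) = v_19(num) − v_19(den) = 0; compare against these criteria.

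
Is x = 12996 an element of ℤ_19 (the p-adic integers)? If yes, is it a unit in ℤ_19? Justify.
x ∈ ℤ_19 but not a unit; v_19(x) = 2 > 0

ℤ_19 = {x ∈ ℚ_19 : v_19(x) ≥ 0} and ℤ_19^× = {x ∈ ℤ_19 : v_19(x) = 0}. Here v_19(12996) = v_19(num) − v_19(den) = 2; compare against these criteria.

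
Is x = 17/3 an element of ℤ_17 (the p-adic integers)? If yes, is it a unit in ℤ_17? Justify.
x ∈ ℤ_17 but not a unit; v_17(x) = 1 > 0

ℤ_17 = {x ∈ ℚ_17 : v_17(x) ≥ 0} and ℤ_17^× = {x ∈ ℤ_17 : v_17(x) = 0}. Here v_17(17/3) = v_17(num) − v_17(den) = 1; compare against these criteria.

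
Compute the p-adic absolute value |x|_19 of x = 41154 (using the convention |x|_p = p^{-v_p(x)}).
|41154|_19 = 1/6859

Step 1 — compute v_19(x) by factoring powers of 19 out of the numerator and denominator: v_19(41154) = 3. Step 2 — apply |x|_p = p^{-v_p(x)} = 19^{-3} = 1/6859.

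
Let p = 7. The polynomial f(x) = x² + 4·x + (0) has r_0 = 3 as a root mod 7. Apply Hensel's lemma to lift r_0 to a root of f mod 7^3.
r_2 = 339 (mod 343)

Hensel: r_{i+1} = r_i − f(r_i)·(f′(r_i))^{-1} mod 7^{i+2}, f′(x) = 2x + 4. Iterate:
  r_0 = 3 (mod 7)
  r_1 = 45 (mod 49)
  r_2 = 339 (mod 343)
Final: r = 339 satisfies f(r) ≡ 0 mod 7^3.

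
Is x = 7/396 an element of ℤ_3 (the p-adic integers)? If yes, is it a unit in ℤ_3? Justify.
x ∉ ℤ_3 (v_3(x) = -2 < 0)

ℤ_3 = {x ∈ ℚ_3 : v_3(x) ≥ 0} and ℤ_3^× = {x ∈ ℤ_3 : v_3(x) = 0}. Here v_3(7/396) = v_3(num) − v_3(den) = -2; compare against these criteria.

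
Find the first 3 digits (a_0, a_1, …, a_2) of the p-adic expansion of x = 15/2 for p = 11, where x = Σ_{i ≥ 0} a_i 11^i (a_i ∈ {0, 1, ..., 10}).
(a_0, …, a_2) = (2, 6, 5)

v_11(15/2) = 0 (numerator and denominator both coprime to 11), so x ∈ ℤ_11^×. Compute digits iteratively via a_i = x_i mod 11, x_{i+1} = (x_i − a_i)/11, with x_0 = x:
  x_0 = 15/2;  a_0 = 2;  x_1 = (x_0 − 2)/11 = 1/2
  x_1 = 1/2;  a_1 = 6;  x_2 = (x_1 − 6)/11 = -1/2
  x_2 = -1/2;  a_2 = 5;  x_3 = (x_2 − 5)/11 = -1/2
Digits: (2, 6, 5).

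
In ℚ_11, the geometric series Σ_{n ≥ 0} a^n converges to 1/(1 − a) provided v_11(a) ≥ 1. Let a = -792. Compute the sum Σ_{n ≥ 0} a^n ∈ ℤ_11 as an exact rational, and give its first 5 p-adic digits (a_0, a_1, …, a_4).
Σ a^n = 1/(1 − a) = 1/793;  first 5 digits = (1, 5, 7, 1, 0)

v_11(a) = 1 ≥ 1, so the series converges in ℤ_11 to 1/(1 − a) = 1/(1 − (-792)) = 1/793. Expand this rational in ℤ_11: compute digits iteratively via d_i = x_i mod 11, x_{i+1} = (x_i − d_i)/11. The first 5 digits are (1, 5, 7, 1, 0).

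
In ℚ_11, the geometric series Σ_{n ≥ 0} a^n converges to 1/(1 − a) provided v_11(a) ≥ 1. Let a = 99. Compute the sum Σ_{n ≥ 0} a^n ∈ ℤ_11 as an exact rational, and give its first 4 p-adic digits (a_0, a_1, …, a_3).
Σ a^n = 1/(1 − a) = -1/98;  first 4 digits = (1, 9, 4, 10)

v_11(a) = 1 ≥ 1, so the series converges in ℤ_11 to 1/(1 − a) = 1/(1 − 99) = -1/98. Expand this rational in ℤ_11: compute digits iteratively via d_i = x_i mod 11, x_{i+1} = (x_i − d_i)/11. The first 4 digits are (1, 9, 4, 10).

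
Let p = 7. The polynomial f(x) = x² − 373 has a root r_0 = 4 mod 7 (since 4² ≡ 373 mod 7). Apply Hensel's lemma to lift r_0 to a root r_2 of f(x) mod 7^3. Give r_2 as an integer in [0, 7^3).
r_2 = 67 (mod 343)

Hensel's recurrence: r_{i+1} = r_i − f(r_i)·(f′(r_i))^{-1} mod 7^{i+2}, with f′(x) = 2x. Iterate:
  r_0 = 4 (mod 7)
  r_1 = 18 (mod 49)
  r_2 = 67 (mod 343)
Final: r_2 = 67, and one checks f(r_2) ≡ 0 mod 7^3.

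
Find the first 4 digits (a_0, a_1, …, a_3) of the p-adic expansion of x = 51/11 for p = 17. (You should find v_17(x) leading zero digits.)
(a_0, …, a_3) = (0, 8, 15, 13)

v_17(51/11) = 1, so a_0 = ... = a_0 = 0. Factor out: x = 17^1 · u with u = 3/11 a unit in ℤ_17. Expand u iteratively via a_{v+i} = u_i mod 17, u_{i+1} = (u_i − a_{v+i})/17:
  u_0 = 3/11;  a_1 = 8;  u_1 = (u_0 − 8)/17 = -5/11
  u_1 = -5/11;  a_2 = 15;  u_2 = (u_1 − 15)/17 = -10/11
  u_2 = -10/11;  a_3 = 13;  u_3 = (u_2 − 13)/17 = -9/11
Digits: (0, 8, 15, 13).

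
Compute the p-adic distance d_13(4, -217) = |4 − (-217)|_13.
d_13(4, -217) = 1/13

Step 1 — x − y = 4 − (-217) = 221. Step 2 — v_13(221) = 1 (factor: 221 = (13^1 · 17); the sign does not affect v_p). Step 3 — |x − y|_13 = 13^{-1} = 1/13.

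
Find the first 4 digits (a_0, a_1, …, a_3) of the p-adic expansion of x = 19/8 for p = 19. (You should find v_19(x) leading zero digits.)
(a_0, …, a_3) = (0, 12, 16, 11)

v_19(19/8) = 1, so a_0 = ... = a_0 = 0. Factor out: x = 19^1 · u with u = 1/8 a unit in ℤ_19. Expand u iteratively via a_{v+i} = u_i mod 19, u_{i+1} = (u_i − a_{v+i})/19:
  u_0 = 1/8;  a_1 = 12;  u_1 = (u_0 − 12)/19 = -5/8
  u_1 = -5/8;  a_2 = 16;  u_2 = (u_1 − 16)/19 = -7/8
  u_2 = -7/8;  a_3 = 11;  u_3 = (u_2 − 11)/19 = -5/8
Digits: (0, 12, 16, 11).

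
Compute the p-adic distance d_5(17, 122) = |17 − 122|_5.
d_5(17, 122) = 1/5

Step 1 — x − y = 17 − 122 = -105. Step 2 — v_5(-105) = 1 (factor: -105 = −(5^1 · 21); the sign does not affect v_p). Step 3 — |x − y|_5 = 5^{-1} = 1/5.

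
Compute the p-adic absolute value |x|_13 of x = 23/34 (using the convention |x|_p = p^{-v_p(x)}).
|23/34|_13 = 1

Step 1 — compute v_13(x) by factoring powers of 13 out of the numerator and denominator: v_13(23/34) = 0. Step 2 — apply |x|_p = p^{-v_p(x)} = 13^{0} = 1.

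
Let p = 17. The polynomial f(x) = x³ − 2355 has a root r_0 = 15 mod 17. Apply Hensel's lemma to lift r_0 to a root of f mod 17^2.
r_1 = 219 (mod 289)

Hensel: r_{i+1} = r_i − f(r_i)/f′(r_i) mod 17^{i+2}, where f′(x) = 3x². Iterate:
  r_0 = 15 (mod 17)
  r_1 = 219 (mod 289)
Final: r = 219 with f(r) ≡ 0 mod 17^2.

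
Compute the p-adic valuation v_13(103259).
v_13(103259) = 3

v_13(n) is the largest exponent k such that 13^k divides n. Factor out: 103259 = 13^3 · 47. (Sign doesn't affect v_p.) So v_13(103259) = 3.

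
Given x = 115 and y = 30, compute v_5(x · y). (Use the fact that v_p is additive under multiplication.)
v_5(3450) = 2

v_p(x) = 1 (factor: 115 = 5^1 · 23); v_p(y) = 1 (factor: 30 = 5^1 · 6). Additivity: v_p(xy) = v_p(x) + v_p(y) = 1 + 1 = 2. (Direct check: xy = 3450 = 5^2 · (138).)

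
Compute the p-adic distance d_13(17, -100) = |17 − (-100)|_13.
d_13(17, -100) = 1/13

Step 1 — x − y = 17 − (-100) = 117. Step 2 — v_13(117) = 1 (factor: 117 = (13^1 · 9); the sign does not affect v_p). Step 3 — |x − y|_13 = 13^{-1} = 1/13.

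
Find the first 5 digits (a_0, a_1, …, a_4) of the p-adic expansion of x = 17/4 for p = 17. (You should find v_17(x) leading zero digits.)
(a_0, …, a_4) = (0, 13, 12, 12, 12)

v_17(17/4) = 1, so a_0 = ... = a_0 = 0. Factor out: x = 17^1 · u with u = 1/4 a unit in ℤ_17. Expand u iteratively via a_{v+i} = u_i mod 17, u_{i+1} = (u_i − a_{v+i})/17:
  u_0 = 1/4;  a_1 = 13;  u_1 = (u_0 − 13)/17 = -3/4
  u_1 = -3/4;  a_2 = 12;  u_2 = (u_1 − 12)/17 = -3/4
  u_2 = -3/4;  a_3 = 12;  u_3 = (u_2 − 12)/17 = -3/4
  u_3 = -3/4;  a_4 = 12;  u_4 = (u_3 − 12)/17 = -3/4
Digits: (0, 13, 12, 12, 12).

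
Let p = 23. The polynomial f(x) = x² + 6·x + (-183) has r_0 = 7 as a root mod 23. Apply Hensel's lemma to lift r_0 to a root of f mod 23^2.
r_1 = 329 (mod 529)

Hensel: r_{i+1} = r_i − f(r_i)·(f′(r_i))^{-1} mod 23^{i+2}, f′(x) = 2x + 6. Iterate:
  r_0 = 7 (mod 23)
  r_1 = 329 (mod 529)
Final: r = 329 satisfies f(r) ≡ 0 mod 23^2.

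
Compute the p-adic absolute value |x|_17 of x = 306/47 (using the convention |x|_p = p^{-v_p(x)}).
|306/47|_17 = 1/17

Step 1 — compute v_17(x) by factoring powers of 17 out of the numerator and denominator: v_17(306/47) = 1. Step 2 — apply |x|_p = p^{-v_p(x)} = 17^{-1} = 1/17.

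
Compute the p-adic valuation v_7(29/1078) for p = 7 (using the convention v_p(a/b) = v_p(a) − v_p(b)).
v_7(29/1078) = -2

Factor powers of 7 from the numerator and denominator of the reduced fraction: 29 = 7^0 · 29 and 1078 = 7^2 · 22. Apply v_p(a/b) = v_p(a) − v_p(b): v_7(29/1078) = 0 − 2 = -2.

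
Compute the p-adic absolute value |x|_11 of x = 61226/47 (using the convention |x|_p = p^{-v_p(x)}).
|61226/47|_11 = 1/1331

Step 1 — compute v_11(x) by factoring powers of 11 out of the numerator and denominator: v_11(61226/47) = 3. Step 2 — apply |x|_p = p^{-v_p(x)} = 11^{-3} = 1/1331.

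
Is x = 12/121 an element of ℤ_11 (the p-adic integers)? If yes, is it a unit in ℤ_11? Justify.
x ∉ ℤ_11 (v_11(x) = -2 < 0)

ℤ_11 = {x ∈ ℚ_11 : v_11(x) ≥ 0} and ℤ_11^× = {x ∈ ℤ_11 : v_11(x) = 0}. Here v_11(12/121) = v_11(num) − v_11(den) = -2; compare against these criteria.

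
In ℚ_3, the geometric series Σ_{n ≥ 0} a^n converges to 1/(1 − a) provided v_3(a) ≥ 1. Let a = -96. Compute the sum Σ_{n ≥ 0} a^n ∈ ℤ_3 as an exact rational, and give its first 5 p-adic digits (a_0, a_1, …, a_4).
Σ a^n = 1/(1 − a) = 1/97;  first 5 digits = (1, 1, 2, 2, 2)

v_3(a) = 1 ≥ 1, so the series converges in ℤ_3 to 1/(1 − a) = 1/(1 − (-96)) = 1/97. Expand this rational in ℤ_3: compute digits iteratively via d_i = x_i mod 3, x_{i+1} = (x_i − d_i)/3. The first 5 digits are (1, 1, 2, 2, 2).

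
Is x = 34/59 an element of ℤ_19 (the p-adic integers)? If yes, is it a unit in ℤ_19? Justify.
x ∈ ℤ_19^× (unit); v_19(x) = 0

ℤ_19 = {x ∈ ℚ_19 : v_19(x) ≥ 0} and ℤ_19^× = {x ∈ ℤ_19 : v_19(x) = 0}. Here v_19(34/59) = v_19(num) − v_19(den) = 0; compare against these criteria.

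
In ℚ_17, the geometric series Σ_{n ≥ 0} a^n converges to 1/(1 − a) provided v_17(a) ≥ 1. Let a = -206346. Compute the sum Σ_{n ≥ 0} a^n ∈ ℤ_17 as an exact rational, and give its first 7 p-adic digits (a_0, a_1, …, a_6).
Σ a^n = 1/(1 − a) = 1/206347;  first 7 digits = (1, 0, 0, 9, 14, 16, 12)

v_17(a) = 3 ≥ 1, so the series converges in ℤ_17 to 1/(1 − a) = 1/(1 − (-206346)) = 1/206347. Expand this rational in ℤ_17: compute digits iteratively via d_i = x_i mod 17, x_{i+1} = (x_i − d_i)/17. The first 7 digits are (1, 0, 0, 9, 14, 16, 12).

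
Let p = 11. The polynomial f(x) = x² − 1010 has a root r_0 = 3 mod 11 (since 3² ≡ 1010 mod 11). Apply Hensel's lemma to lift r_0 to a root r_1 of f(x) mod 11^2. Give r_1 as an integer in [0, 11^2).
r_1 = 69 (mod 121)

Hensel's recurrence: r_{i+1} = r_i − f(r_i)·(f′(r_i))^{-1} mod 11^{i+2}, with f′(x) = 2x. Iterate:
  r_0 = 3 (mod 11)
  r_1 = 69 (mod 121)
Final: r_1 = 69, and one checks f(r_1) ≡ 0 mod 11^2.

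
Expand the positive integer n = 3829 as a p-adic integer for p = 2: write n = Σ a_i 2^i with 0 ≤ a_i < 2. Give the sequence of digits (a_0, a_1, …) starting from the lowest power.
(a_0, a_1, …) = (1, 0, 1, 0, 1, 1, 1, 1, 0, 1, 1, 1)

Repeated division by 2 gives the digits low-to-high: 3829 = 1 + 1·2^2 + 1·2^4 + 1·2^5 + 1·2^6 + 1·2^7 + 1·2^9 + 1·2^10 + 1·2^11. Digit sequence: (1, 0, 1, 0, 1, 1, 1, 1, 0, 1, 1, 1).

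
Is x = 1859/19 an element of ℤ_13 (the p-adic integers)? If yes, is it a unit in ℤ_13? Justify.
x ∈ ℤ_13 but not a unit; v_13(x) = 2 > 0

ℤ_13 = {x ∈ ℚ_13 : v_13(x) ≥ 0} and ℤ_13^× = {x ∈ ℤ_13 : v_13(x) = 0}. Here v_13(1859/19) = v_13(num) − v_13(den) = 2; compare against these criteria.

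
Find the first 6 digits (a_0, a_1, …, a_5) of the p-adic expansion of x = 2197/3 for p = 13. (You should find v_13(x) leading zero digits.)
(a_0, …, a_5) = (0, 0, 0, 9, 8, 8)

v_13(2197/3) = 3, so a_0 = ... = a_2 = 0. Factor out: x = 13^3 · u with u = 1/3 a unit in ℤ_13. Expand u iteratively via a_{v+i} = u_i mod 13, u_{i+1} = (u_i − a_{v+i})/13:
  u_0 = 1/3;  a_3 = 9;  u_1 = (u_0 − 9)/13 = -2/3
  u_1 = -2/3;  a_4 = 8;  u_2 = (u_1 − 8)/13 = -2/3
  u_2 = -2/3;  a_5 = 8;  u_3 = (u_2 − 8)/13 = -2/3
Digits: (0, 0, 0, 9, 8, 8).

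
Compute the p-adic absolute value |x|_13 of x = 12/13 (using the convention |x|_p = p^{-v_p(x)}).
|12/13|_13 = 13

Step 1 — compute v_13(x) by factoring powers of 13 out of the numerator and denominator: v_13(12/13) = -1. Step 2 — apply |x|_p = p^{-v_p(x)} = 13^{1} = 13.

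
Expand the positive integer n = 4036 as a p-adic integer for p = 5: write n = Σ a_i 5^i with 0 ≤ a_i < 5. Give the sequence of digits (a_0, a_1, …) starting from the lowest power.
(a_0, a_1, …) = (1, 2, 1, 2, 1, 1)

Repeated division by 5 gives the digits low-to-high: 4036 = 1 + 2·5^1 + 1·5^2 + 2·5^3 + 1·5^4 + 1·5^5. Digit sequence: (1, 2, 1, 2, 1, 1).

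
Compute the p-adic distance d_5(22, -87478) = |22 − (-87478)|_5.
d_5(22, -87478) = 1/3125

Step 1 — x − y = 22 − (-87478) = 87500. Step 2 — v_5(87500) = 5 (factor: 87500 = (5^5 · 28); the sign does not affect v_p). Step 3 — |x − y|_5 = 5^{-5} = 1/3125.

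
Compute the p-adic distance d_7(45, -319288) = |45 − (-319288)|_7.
d_7(45, -319288) = 1/16807

Step 1 — x − y = 45 − (-319288) = 319333. Step 2 — v_7(319333) = 5 (factor: 319333 = (7^5 · 19); the sign does not affect v_p). Step 3 — |x − y|_7 = 7^{-5} = 1/16807.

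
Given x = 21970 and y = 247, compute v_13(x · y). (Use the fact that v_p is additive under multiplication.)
v_13(5426590) = 4

v_p(x) = 3 (factor: 21970 = 13^3 · 10); v_p(y) = 1 (factor: 247 = 13^1 · 19). Additivity: v_p(xy) = v_p(x) + v_p(y) = 3 + 1 = 4. (Direct check: xy = 5426590 = 13^4 · (190).)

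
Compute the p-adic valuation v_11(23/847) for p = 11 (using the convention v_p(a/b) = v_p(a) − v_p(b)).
v_11(23/847) = -2

Factor powers of 11 from the numerator and denominator of the reduced fraction: 23 = 11^0 · 23 and 847 = 11^2 · 7. Apply v_p(a/b) = v_p(a) − v_p(b): v_11(23/847) = 0 − 2 = -2.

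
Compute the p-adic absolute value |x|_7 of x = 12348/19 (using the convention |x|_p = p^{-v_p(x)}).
|12348/19|_7 = 1/343

Step 1 — compute v_7(x) by factoring powers of 7 out of the numerator and denominator: v_7(12348/19) = 3. Step 2 — apply |x|_p = p^{-v_p(x)} = 7^{-3} = 1/343.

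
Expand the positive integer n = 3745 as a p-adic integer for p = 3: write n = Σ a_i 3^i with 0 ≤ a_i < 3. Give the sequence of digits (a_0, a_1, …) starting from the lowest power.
(a_0, a_1, …) = (1, 0, 2, 0, 1, 0, 2, 1)

Repeated division by 3 gives the digits low-to-high: 3745 = 1 + 2·3^2 + 1·3^4 + 2·3^6 + 1·3^7. Digit sequence: (1, 0, 2, 0, 1, 0, 2, 1).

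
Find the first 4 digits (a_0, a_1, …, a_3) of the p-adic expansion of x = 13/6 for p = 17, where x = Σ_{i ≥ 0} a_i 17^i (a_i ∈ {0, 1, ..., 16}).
(a_0, …, a_3) = (5, 14, 2, 14)

v_17(13/6) = 0 (numerator and denominator both coprime to 17), so x ∈ ℤ_17^×. Compute digits iteratively via a_i = x_i mod 17, x_{i+1} = (x_i − a_i)/17, with x_0 = x:
  x_0 = 13/6;  a_0 = 5;  x_1 = (x_0 − 5)/17 = -1/6
  x_1 = -1/6;  a_1 = 14;  x_2 = (x_1 − 14)/17 = -5/6
  x_2 = -5/6;  a_2 = 2;  x_3 = (x_2 − 2)/17 = -1/6
  x_3 = -1/6;  a_3 = 14;  x_4 = (x_3 − 14)/17 = -5/6
Digits: (5, 14, 2, 14).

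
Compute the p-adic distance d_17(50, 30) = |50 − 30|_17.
d_17(50, 30) = 1

Step 1 — x − y = 50 − 30 = 20. Step 2 — v_17(20) = 0 (factor: 20 = (17^0 · 20); the sign does not affect v_p). Step 3 — |x − y|_17 = 17^{0} = 1.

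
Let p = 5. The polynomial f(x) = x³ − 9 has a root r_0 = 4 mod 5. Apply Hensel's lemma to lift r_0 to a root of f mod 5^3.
r_2 = 69 (mod 125)

Hensel: r_{i+1} = r_i − f(r_i)/f′(r_i) mod 5^{i+2}, where f′(x) = 3x². Iterate:
  r_0 = 4 (mod 5)
  r_1 = 19 (mod 25)
  r_2 = 69 (mod 125)
Final: r = 69 with f(r) ≡ 0 mod 5^3.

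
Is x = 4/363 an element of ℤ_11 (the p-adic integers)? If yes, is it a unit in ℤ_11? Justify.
x ∉ ℤ_11 (v_11(x) = -2 < 0)

ℤ_11 = {x ∈ ℚ_11 : v_11(x) ≥ 0} and ℤ_11^× = {x ∈ ℤ_11 : v_11(x) = 0}. Here v_11(4/363) = v_11(num) − v_11(den) = -2; compare against these criteria.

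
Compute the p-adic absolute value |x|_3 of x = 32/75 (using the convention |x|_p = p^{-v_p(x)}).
|32/75|_3 = 3

Step 1 — compute v_3(x) by factoring powers of 3 out of the numerator and denominator: v_3(32/75) = -1. Step 2 — apply |x|_p = p^{-v_p(x)} = 3^{1} = 3.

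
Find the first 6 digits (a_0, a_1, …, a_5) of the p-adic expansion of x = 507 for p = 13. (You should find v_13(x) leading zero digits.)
(a_0, …, a_5) = (0, 0, 3, 0, 0, 0)

v_13(507) = 2, so a_0 = ... = a_1 = 0. Factor out: x = 13^2 · u with u = 3 a unit in ℤ_13. Expand u iteratively via a_{v+i} = u_i mod 13, u_{i+1} = (u_i − a_{v+i})/13:
  u_0 = 3;  a_2 = 3;  u_1 = (u_0 − 3)/13 = 0
  u_1 = 0;  a_3 = 0;  u_2 = (u_1 − 0)/13 = 0
  u_2 = 0;  a_4 = 0;  u_3 = (u_2 − 0)/13 = 0
  u_3 = 0;  a_5 = 0;  u_4 = (u_3 − 0)/13 = 0
Digits: (0, 0, 3, 0, 0, 0).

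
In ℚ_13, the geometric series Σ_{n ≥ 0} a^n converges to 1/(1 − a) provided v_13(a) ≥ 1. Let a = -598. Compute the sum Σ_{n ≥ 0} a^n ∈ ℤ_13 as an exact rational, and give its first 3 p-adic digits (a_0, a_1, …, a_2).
Σ a^n = 1/(1 − a) = 1/599;  first 3 digits = (1, 6, 6)

v_13(a) = 1 ≥ 1, so the series converges in ℤ_13 to 1/(1 − a) = 1/(1 − (-598)) = 1/599. Expand this rational in ℤ_13: compute digits iteratively via d_i = x_i mod 13, x_{i+1} = (x_i − d_i)/13. The first 3 digits are (1, 6, 6).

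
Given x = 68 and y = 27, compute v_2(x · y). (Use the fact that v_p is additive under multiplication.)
v_2(1836) = 2

v_p(x) = 2 (factor: 68 = 2^2 · 17); v_p(y) = 0 (factor: 27 = 2^0 · 27). Additivity: v_p(xy) = v_p(x) + v_p(y) = 2 + 0 = 2. (Direct check: xy = 1836 = 2^2 · (459).)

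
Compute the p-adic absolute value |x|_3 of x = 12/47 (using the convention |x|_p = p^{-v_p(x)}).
|12/47|_3 = 1/3

Step 1 — compute v_3(x) by factoring powers of 3 out of the numerator and denominator: v_3(12/47) = 1. Step 2 — apply |x|_p = p^{-v_p(x)} = 3^{-1} = 1/3.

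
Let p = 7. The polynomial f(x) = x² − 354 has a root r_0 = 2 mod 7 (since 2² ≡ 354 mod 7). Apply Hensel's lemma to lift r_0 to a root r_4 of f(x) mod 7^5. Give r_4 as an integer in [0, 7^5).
r_4 = 16676 (mod 16807)

Hensel's recurrence: r_{i+1} = r_i − f(r_i)·(f′(r_i))^{-1} mod 7^{i+2}, with f′(x) = 2x. Iterate:
  r_0 = 2 (mod 7)
  r_1 = 16 (mod 49)
  r_2 = 212 (mod 343)
  r_3 = 2270 (mod 2401)
  r_4 = 16676 (mod 16807)
Final: r_4 = 16676, and one checks f(r_4) ≡ 0 mod 7^5.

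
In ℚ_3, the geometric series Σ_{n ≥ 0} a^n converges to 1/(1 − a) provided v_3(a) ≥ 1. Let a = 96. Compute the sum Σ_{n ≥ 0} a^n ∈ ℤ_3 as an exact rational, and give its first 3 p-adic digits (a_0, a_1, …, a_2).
Σ a^n = 1/(1 − a) = -1/95;  first 3 digits = (1, 2, 2)

v_3(a) = 1 ≥ 1, so the series converges in ℤ_3 to 1/(1 − a) = 1/(1 − 96) = -1/95. Expand this rational in ℤ_3: compute digits iteratively via d_i = x_i mod 3, x_{i+1} = (x_i − d_i)/3. The first 3 digits are (1, 2, 2).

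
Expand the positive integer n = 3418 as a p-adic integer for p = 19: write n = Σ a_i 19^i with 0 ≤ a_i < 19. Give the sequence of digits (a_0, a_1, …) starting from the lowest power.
(a_0, a_1, …) = (17, 8, 9)

Repeated division by 19 gives the digits low-to-high: 3418 = 17 + 8·19^1 + 9·19^2. Digit sequence: (17, 8, 9).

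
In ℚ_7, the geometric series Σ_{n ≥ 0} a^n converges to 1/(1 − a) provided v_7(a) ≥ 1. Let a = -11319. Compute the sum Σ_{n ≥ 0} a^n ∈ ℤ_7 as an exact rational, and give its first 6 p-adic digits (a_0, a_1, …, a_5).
Σ a^n = 1/(1 − a) = 1/11320;  first 6 digits = (1, 0, 0, 2, 2, 6)

v_7(a) = 3 ≥ 1, so the series converges in ℤ_7 to 1/(1 − a) = 1/(1 − (-11319)) = 1/11320. Expand this rational in ℤ_7: compute digits iteratively via d_i = x_i mod 7, x_{i+1} = (x_i − d_i)/7. The first 6 digits are (1, 0, 0, 2, 2, 6).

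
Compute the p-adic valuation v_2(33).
v_2(33) = 0

v_2(n) is the largest exponent k such that 2^k divides n. Factor out: 33 = 2^0 · 33. (Sign doesn't affect v_p.) So v_2(33) = 0.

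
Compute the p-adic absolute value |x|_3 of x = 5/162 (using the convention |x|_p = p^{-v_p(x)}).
|5/162|_3 = 81

Step 1 — compute v_3(x) by factoring powers of 3 out of the numerator and denominator: v_3(5/162) = -4. Step 2 — apply |x|_p = p^{-v_p(x)} = 3^{4} = 81.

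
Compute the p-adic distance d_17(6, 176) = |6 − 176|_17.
d_17(6, 176) = 1/17

Step 1 — x − y = 6 − 176 = -170. Step 2 — v_17(-170) = 1 (factor: -170 = −(17^1 · 10); the sign does not affect v_p). Step 3 — |x − y|_17 = 17^{-1} = 1/17.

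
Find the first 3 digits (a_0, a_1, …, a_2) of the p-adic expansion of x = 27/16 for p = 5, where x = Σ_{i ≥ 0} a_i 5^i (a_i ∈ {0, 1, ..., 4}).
(a_0, …, a_2) = (2, 4, 2)

v_5(27/16) = 0 (numerator and denominator both coprime to 5), so x ∈ ℤ_5^×. Compute digits iteratively via a_i = x_i mod 5, x_{i+1} = (x_i − a_i)/5, with x_0 = x:
  x_0 = 27/16;  a_0 = 2;  x_1 = (x_0 − 2)/5 = -1/16
  x_1 = -1/16;  a_1 = 4;  x_2 = (x_1 − 4)/5 = -13/16
  x_2 = -13/16;  a_2 = 2;  x_3 = (x_2 − 2)/5 = -9/16
Digits: (2, 4, 2).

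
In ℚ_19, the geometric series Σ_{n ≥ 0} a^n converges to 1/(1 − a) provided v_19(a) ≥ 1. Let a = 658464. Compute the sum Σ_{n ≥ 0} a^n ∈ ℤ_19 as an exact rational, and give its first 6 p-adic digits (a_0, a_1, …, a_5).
Σ a^n = 1/(1 − a) = -1/658463;  first 6 digits = (1, 0, 0, 1, 5, 0)

v_19(a) = 3 ≥ 1, so the series converges in ℤ_19 to 1/(1 − a) = 1/(1 − 658464) = -1/658463. Expand this rational in ℤ_19: compute digits iteratively via d_i = x_i mod 19, x_{i+1} = (x_i − d_i)/19. The first 6 digits are (1, 0, 0, 1, 5, 0).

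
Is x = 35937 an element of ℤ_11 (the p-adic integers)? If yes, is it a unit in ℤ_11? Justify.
x ∈ ℤ_11 but not a unit; v_11(x) = 3 > 0

ℤ_11 = {x ∈ ℚ_11 : v_11(x) ≥ 0} and ℤ_11^× = {x ∈ ℤ_11 : v_11(x) = 0}. Here v_11(35937) = v_11(num) − v_11(den) = 3; compare against these criteria.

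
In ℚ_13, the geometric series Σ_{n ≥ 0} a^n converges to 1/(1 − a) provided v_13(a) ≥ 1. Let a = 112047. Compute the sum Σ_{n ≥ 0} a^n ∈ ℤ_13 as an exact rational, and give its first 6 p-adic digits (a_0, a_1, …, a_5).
Σ a^n = 1/(1 − a) = -1/112046;  first 6 digits = (1, 0, 0, 12, 3, 0)

v_13(a) = 3 ≥ 1, so the series converges in ℤ_13 to 1/(1 − a) = 1/(1 − 112047) = -1/112046. Expand this rational in ℤ_13: compute digits iteratively via d_i = x_i mod 13, x_{i+1} = (x_i − d_i)/13. The first 6 digits are (1, 0, 0, 12, 3, 0).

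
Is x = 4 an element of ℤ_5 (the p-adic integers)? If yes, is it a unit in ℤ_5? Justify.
x ∈ ℤ_5^× (unit); v_5(x) = 0

ℤ_5 = {x ∈ ℚ_5 : v_5(x) ≥ 0} and ℤ_5^× = {x ∈ ℤ_5 : v_5(x) = 0}. Here v_5(4) = v_5(num) − v_5(den) = 0; compare against these criteria.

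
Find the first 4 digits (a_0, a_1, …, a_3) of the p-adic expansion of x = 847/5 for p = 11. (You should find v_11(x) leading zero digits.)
(a_0, …, a_3) = (0, 0, 8, 6)

v_11(847/5) = 2, so a_0 = ... = a_1 = 0. Factor out: x = 11^2 · u with u = 7/5 a unit in ℤ_11. Expand u iteratively via a_{v+i} = u_i mod 11, u_{i+1} = (u_i − a_{v+i})/11:
  u_0 = 7/5;  a_2 = 8;  u_1 = (u_0 − 8)/11 = -3/5
  u_1 = -3/5;  a_3 = 6;  u_2 = (u_1 − 6)/11 = -3/5
Digits: (0, 0, 8, 6).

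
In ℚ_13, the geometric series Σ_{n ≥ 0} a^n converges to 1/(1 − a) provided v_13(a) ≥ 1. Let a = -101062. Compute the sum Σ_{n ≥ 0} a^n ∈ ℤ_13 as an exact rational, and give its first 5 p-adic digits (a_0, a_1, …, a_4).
Σ a^n = 1/(1 − a) = 1/101063;  first 5 digits = (1, 0, 0, 6, 9)

v_13(a) = 3 ≥ 1, so the series converges in ℤ_13 to 1/(1 − a) = 1/(1 − (-101062)) = 1/101063. Expand this rational in ℤ_13: compute digits iteratively via d_i = x_i mod 13, x_{i+1} = (x_i − d_i)/13. The first 5 digits are (1, 0, 0, 6, 9).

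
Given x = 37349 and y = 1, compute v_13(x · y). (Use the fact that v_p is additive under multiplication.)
v_13(37349) = 3

v_p(x) = 3 (factor: 37349 = 13^3 · 17); v_p(y) = 0 (factor: 1 = 13^0 · 1). Additivity: v_p(xy) = v_p(x) + v_p(y) = 3 + 0 = 3. (Direct check: xy = 37349 = 13^3 · (17).)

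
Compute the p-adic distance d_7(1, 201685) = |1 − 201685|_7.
d_7(1, 201685) = 1/16807

Step 1 — x − y = 1 − 201685 = -201684. Step 2 — v_7(-201684) = 5 (factor: -201684 = −(7^5 · 12); the sign does not affect v_p). Step 3 — |x − y|_7 = 7^{-5} = 1/16807.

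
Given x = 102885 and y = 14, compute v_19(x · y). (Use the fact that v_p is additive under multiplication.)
v_19(1440390) = 3

v_p(x) = 3 (factor: 102885 = 19^3 · 15); v_p(y) = 0 (factor: 14 = 19^0 · 14). Additivity: v_p(xy) = v_p(x) + v_p(y) = 3 + 0 = 3. (Direct check: xy = 1440390 = 19^3 · (210).)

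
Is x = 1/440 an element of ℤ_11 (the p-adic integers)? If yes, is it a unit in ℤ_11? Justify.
x ∉ ℤ_11 (v_11(x) = -1 < 0)

ℤ_11 = {x ∈ ℚ_11 : v_11(x) ≥ 0} and ℤ_11^× = {x ∈ ℤ_11 : v_11(x) = 0}. Here v_11(1/440) = v_11(num) − v_11(den) = -1; compare against these criteria.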